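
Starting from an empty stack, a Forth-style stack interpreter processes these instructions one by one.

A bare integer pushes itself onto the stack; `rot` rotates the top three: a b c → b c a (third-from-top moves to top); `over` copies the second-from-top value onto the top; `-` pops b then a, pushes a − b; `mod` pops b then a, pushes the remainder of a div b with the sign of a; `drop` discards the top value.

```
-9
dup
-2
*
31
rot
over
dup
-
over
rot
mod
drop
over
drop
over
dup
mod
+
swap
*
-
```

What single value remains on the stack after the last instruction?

18

-9   : [-9]
dup  : [-9, -9]
-2   : [-9, -9, -2]
*    : [-9, 18]
31   : [-9, 18, 31]
rot  : [18, 31, -9]
over : [18, 31, -9, 31]
dup  : [18, 31, -9, 31, 31]
-    : [18, 31, -9, 0]
over : [18, 31, -9, 0, -9]
rot  : [18, 31, 0, -9, -9]
mod  : [18, 31, 0, 0]
drop : [18, 31, 0]
over : [18, 31, 0, 31]
drop : [18, 31, 0]
over : [18, 31, 0, 31]
dup  : [18, 31, 0, 31, 31]
mod  : [18, 31, 0, 0]
+    : [18, 31, 0]
swap : [18, 0, 31]
*    : [18, 0]
-    : [18]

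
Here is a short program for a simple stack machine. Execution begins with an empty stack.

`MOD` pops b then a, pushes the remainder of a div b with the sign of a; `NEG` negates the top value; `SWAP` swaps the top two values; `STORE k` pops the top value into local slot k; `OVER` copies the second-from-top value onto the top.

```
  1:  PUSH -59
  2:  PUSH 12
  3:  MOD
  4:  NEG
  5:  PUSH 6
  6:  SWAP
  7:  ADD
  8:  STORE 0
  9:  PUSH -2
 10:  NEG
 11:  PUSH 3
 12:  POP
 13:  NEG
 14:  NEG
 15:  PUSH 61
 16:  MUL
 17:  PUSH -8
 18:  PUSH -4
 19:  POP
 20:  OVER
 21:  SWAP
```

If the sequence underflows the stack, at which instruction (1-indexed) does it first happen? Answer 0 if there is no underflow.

0

PUSH -59 : [-59]
PUSH 12  : [-59, 12]
MOD      : [-11]
NEG      : [11]
PUSH 6   : [11, 6]
SWAP     : [6, 11]
ADD      : [17]
STORE 0  : []
PUSH -2  : [-2]
NEG      : [2]
PUSH 3   : [2, 3]
POP      : [2]
NEG      : [-2]
NEG      : [2]
PUSH 61  : [2, 61]
MUL      : [122]
PUSH -8  : [122, -8]
PUSH -4  : [122, -8, -4]
POP      : [122, -8]
OVER     : [122, -8, 122]
SWAP     : [122, 122, -8]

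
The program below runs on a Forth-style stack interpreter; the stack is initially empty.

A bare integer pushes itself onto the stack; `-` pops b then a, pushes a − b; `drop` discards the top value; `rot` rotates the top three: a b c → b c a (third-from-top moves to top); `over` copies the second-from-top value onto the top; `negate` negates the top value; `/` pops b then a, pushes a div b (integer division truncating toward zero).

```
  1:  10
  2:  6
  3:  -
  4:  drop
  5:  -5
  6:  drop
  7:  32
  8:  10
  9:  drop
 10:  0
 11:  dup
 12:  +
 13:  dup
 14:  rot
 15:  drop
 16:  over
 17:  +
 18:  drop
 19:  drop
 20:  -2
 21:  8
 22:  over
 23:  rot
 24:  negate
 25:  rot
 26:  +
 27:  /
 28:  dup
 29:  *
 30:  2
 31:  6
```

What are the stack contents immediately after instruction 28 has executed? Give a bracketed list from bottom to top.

[0, 0]

10     : [10]
6      : [10, 6]
-      : [4]
drop   : []
-5     : [-5]
drop   : []
32     : [32]
10     : [32, 10]
drop   : [32]
0      : [32, 0]
dup    : [32, 0, 0]
+      : [32, 0]
dup    : [32, 0, 0]
rot    : [0, 0, 32]
drop   : [0, 0]
over   : [0, 0, 0]
+      : [0, 0]
drop   : [0]
drop   : []
-2     : [-2]
8      : [-2, 8]
over   : [-2, 8, -2]
rot    : [8, -2, -2]
negate : [8, -2, 2]
rot    : [-2, 2, 8]
+      : [-2, 10]
/      : [0]
dup    : [0, 0]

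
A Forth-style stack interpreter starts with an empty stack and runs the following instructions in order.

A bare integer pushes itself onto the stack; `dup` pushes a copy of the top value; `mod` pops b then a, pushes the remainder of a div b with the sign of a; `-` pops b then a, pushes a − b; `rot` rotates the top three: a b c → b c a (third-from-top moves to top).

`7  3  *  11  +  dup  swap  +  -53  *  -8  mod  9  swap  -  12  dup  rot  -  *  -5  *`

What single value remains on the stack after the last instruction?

-180

7    → [7]
3    → [7, 3]
*    → [21]
11   → [21, 11]
+    → [32]
dup  → [32, 32]
swap → [32, 32]
+    → [64]
-53  → [64, -53]
*    → [-3392]
-8   → [-3392, -8]
mod  → [0]
9    → [0, 9]
swap → [9, 0]
-    → [9]
12   → [9, 12]
dup  → [9, 12, 12]
rot  → [12, 12, 9]
-    → [12, 3]
*    → [36]
-5   → [36, -5]
*    → [-180]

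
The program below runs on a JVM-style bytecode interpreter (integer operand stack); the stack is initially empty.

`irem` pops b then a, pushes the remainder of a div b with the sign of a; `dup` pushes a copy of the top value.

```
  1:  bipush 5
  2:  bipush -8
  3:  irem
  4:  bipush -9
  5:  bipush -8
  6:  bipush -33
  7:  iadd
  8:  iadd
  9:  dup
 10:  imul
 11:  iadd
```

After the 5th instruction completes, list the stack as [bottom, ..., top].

[5, -9, -8]

bipush 5   5
bipush -8  5 -8
irem       5
bipush -9  5 -9
bipush -8  5 -9 -8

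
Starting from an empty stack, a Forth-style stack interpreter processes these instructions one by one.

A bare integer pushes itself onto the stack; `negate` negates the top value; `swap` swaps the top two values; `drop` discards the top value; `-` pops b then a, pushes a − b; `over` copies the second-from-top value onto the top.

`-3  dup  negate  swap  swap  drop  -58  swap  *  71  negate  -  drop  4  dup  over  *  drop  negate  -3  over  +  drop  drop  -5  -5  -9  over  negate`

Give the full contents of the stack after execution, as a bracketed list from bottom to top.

-3      [-3]
dup     [-3, -3]
negate  [-3, 3]
swap    [3, -3]
swap    [-3, 3]
drop    [-3]
-58     [-3, -58]
swap    [-58, -3]
*       [174]
71      [174, 71]
negate  [174, -71]
-       [245]
drop    []
4       [4]
dup     [4, 4]
over    [4, 4, 4]
*       [4, 16]
drop    [4]
negate  [-4]
-3      [-4, -3]
over    [-4, -3, -4]
+       [-4, -7]
drop    [-4]
drop    []
-5      [-5]
-5      [-5, -5]
-9      [-5, -5, -9]
over    [-5, -5, -9, -5]
negate  [-5, -5, -9, 5]

[-5, -5, -9, 5]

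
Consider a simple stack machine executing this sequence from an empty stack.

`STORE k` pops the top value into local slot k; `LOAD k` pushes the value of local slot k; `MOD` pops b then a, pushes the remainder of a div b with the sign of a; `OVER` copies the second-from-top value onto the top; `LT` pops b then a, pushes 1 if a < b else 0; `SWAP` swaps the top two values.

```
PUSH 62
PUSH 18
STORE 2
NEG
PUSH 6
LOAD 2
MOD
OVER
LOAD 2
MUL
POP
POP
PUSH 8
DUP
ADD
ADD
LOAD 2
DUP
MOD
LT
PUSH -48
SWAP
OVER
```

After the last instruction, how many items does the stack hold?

PUSH 62   62
PUSH 18   62 18
STORE 2   62
NEG       -62
PUSH 6    -62 6
LOAD 2    -62 6 18
MOD       -62 6
OVER      -62 6 -62
LOAD 2    -62 6 -62 18
MUL       -62 6 -1116
POP       -62 6
POP       -62
PUSH 8    -62 8
DUP       -62 8 8
ADD       -62 16
ADD       -46
LOAD 2    -46 18
DUP       -46 18 18
MOD       -46 0
LT        1
PUSH -48  1 -48
SWAP      -48 1
OVER      -48 1 -48

3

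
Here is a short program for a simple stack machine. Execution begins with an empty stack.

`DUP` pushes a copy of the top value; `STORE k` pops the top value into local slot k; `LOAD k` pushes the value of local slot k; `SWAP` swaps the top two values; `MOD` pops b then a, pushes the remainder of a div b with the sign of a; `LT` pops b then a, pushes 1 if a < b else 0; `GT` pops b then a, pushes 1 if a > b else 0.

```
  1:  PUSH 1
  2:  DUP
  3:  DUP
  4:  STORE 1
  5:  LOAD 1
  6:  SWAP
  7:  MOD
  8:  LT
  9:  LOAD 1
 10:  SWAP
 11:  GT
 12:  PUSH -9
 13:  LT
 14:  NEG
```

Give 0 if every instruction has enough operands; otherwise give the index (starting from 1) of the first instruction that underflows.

0

PUSH 1  -> 1
DUP     -> 1 1
DUP     -> 1 1 1
STORE 1 -> 1 1
LOAD 1  -> 1 1 1
SWAP    -> 1 1 1
MOD     -> 1 0
LT      -> 0
LOAD 1  -> 0 1
SWAP    -> 1 0
GT      -> 1
PUSH -9 -> 1 -9
LT      -> 0
NEG     -> 0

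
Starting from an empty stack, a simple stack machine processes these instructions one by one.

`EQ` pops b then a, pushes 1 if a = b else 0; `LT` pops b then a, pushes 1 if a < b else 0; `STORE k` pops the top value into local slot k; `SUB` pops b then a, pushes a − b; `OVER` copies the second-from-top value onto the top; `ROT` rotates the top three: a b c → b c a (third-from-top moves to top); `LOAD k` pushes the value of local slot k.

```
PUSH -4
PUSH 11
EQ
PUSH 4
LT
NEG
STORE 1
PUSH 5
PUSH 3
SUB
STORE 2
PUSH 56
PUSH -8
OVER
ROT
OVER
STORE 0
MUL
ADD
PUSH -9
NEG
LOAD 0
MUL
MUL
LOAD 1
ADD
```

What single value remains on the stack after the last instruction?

1576511

PUSH -4 -> -4
PUSH 11 -> -4 11
EQ      -> 0
PUSH 4  -> 0 4
LT      -> 1
NEG     -> -1
STORE 1 -> (empty)
PUSH 5  -> 5
PUSH 3  -> 5 3
SUB     -> 2
STORE 2 -> (empty)
PUSH 56 -> 56
PUSH -8 -> 56 -8
OVER    -> 56 -8 56
ROT     -> -8 56 56
OVER    -> -8 56 56 56
STORE 0 -> -8 56 56
MUL     -> -8 3136
ADD     -> 3128
PUSH -9 -> 3128 -9
NEG     -> 3128 9
LOAD 0  -> 3128 9 56
MUL     -> 3128 504
MUL     -> 1576512
LOAD 1  -> 1576512 -1
ADD     -> 1576511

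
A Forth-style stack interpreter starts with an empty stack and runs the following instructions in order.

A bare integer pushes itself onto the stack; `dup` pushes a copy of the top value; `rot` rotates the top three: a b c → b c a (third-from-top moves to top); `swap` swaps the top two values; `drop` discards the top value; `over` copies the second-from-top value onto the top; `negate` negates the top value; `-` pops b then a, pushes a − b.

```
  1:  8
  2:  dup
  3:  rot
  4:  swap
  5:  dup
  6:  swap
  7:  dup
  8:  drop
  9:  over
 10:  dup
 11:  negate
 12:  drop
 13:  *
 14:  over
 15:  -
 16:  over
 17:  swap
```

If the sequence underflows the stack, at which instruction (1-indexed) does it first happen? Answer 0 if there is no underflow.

3

8   : [8]
dup : [8, 8]
rot  — needs 3 operands, stack has 2 → underflow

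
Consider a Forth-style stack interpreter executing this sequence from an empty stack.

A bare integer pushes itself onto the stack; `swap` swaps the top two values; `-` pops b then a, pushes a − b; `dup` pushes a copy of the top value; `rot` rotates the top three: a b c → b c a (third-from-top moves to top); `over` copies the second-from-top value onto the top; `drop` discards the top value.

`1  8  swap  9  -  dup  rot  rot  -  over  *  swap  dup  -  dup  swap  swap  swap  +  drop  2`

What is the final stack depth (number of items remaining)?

1     1
8     1 8
swap  8 1
9     8 1 9
-     8 -8
dup   8 -8 -8
rot   -8 -8 8
rot   -8 8 -8
-     -8 16
over  -8 16 -8
*     -8 -128
swap  -128 -8
dup   -128 -8 -8
-     -128 0
dup   -128 0 0
swap  -128 0 0
swap  -128 0 0
swap  -128 0 0
+     -128 0
drop  -128
2     -128 2

2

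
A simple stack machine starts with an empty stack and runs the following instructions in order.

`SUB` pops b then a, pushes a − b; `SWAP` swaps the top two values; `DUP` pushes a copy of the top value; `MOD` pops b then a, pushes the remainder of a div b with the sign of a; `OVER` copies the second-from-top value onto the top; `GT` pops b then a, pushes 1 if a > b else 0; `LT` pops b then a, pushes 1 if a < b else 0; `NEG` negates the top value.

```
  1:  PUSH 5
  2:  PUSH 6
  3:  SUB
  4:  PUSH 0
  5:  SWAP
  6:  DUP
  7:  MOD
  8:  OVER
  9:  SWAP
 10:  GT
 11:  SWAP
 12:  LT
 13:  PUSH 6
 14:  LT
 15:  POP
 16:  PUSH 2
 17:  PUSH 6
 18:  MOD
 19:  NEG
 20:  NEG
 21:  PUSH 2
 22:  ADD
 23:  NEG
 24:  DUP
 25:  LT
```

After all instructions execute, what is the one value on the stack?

0

PUSH 5  5
PUSH 6  5 6
SUB     -1
PUSH 0  -1 0
SWAP    0 -1
DUP     0 -1 -1
MOD     0 0
OVER    0 0 0
SWAP    0 0 0
GT      0 0
SWAP    0 0
LT      0
PUSH 6  0 6
LT      1
POP     (empty)
PUSH 2  2
PUSH 6  2 6
MOD     2
NEG     -2
NEG     2
PUSH 2  2 2
ADD     4
NEG     -4
DUP     -4 -4
LT      0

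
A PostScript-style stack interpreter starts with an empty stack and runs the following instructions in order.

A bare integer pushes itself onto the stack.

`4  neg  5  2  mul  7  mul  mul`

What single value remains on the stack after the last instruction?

4   -> 4
neg -> -4
5   -> -4 5
2   -> -4 5 2
mul -> -4 10
7   -> -4 10 7
mul -> -4 70
mul -> -280

-280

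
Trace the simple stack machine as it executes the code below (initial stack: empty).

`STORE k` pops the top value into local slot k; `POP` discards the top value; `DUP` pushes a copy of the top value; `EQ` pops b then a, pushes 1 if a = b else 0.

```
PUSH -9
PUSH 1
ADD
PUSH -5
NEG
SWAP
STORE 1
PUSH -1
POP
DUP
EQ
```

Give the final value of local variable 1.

-8

PUSH -9 : -9
PUSH 1  : -9 1
ADD     : -8
PUSH -5 : -8 -5
NEG     : -8 5
SWAP    : 5 -8
STORE 1 : 5
PUSH -1 : 5 -1
POP     : 5
DUP     : 5 5
EQ      : 1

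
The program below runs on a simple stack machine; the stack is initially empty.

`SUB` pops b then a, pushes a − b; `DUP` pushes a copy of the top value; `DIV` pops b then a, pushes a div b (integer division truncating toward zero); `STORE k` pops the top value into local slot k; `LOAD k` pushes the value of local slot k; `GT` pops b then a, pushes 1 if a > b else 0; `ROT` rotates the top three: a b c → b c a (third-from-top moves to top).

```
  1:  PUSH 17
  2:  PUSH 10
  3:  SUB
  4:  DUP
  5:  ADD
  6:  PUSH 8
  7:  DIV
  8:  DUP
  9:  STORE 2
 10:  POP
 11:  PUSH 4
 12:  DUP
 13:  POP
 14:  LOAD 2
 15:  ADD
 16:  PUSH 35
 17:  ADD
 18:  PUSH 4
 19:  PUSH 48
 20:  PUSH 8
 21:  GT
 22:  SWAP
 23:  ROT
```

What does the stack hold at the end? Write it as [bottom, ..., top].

PUSH 17  [17]
PUSH 10  [17, 10]
SUB      [7]
DUP      [7, 7]
ADD      [14]
PUSH 8   [14, 8]
DIV      [1]
DUP      [1, 1]
STORE 2  [1]
POP      []
PUSH 4   [4]
DUP      [4, 4]
POP      [4]
LOAD 2   [4, 1]
ADD      [5]
PUSH 35  [5, 35]
ADD      [40]
PUSH 4   [40, 4]
PUSH 48  [40, 4, 48]
PUSH 8   [40, 4, 48, 8]
GT       [40, 4, 1]
SWAP     [40, 1, 4]
ROT      [1, 4, 40]

[1, 4, 40]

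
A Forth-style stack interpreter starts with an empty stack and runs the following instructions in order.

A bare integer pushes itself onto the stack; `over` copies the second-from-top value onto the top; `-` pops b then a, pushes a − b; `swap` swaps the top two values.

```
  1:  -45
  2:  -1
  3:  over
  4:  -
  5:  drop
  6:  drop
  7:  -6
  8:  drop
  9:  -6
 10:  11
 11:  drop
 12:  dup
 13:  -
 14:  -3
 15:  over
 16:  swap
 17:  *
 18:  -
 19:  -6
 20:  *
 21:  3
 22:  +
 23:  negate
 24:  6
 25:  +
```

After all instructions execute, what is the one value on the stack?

3

-45    : -45
-1     : -45 -1
over   : -45 -1 -45
-      : -45 44
drop   : -45
drop   : (empty)
-6     : -6
drop   : (empty)
-6     : -6
11     : -6 11
drop   : -6
dup    : -6 -6
-      : 0
-3     : 0 -3
over   : 0 -3 0
swap   : 0 0 -3
*      : 0 0
-      : 0
-6     : 0 -6
*      : 0
3      : 0 3
+      : 3
negate : -3
6      : -3 6
+      : 3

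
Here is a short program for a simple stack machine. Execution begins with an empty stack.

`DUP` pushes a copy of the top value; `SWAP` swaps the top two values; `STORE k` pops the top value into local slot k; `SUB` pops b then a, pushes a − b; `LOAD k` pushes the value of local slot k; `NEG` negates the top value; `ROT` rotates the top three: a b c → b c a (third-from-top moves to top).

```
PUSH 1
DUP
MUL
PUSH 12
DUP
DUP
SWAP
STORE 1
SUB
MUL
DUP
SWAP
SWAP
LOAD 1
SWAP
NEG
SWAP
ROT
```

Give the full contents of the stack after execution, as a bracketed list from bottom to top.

PUSH 1  → [1]
DUP     → [1, 1]
MUL     → [1]
PUSH 12 → [1, 12]
DUP     → [1, 12, 12]
DUP     → [1, 12, 12, 12]
SWAP    → [1, 12, 12, 12]
STORE 1 → [1, 12, 12]
SUB     → [1, 0]
MUL     → [0]
DUP     → [0, 0]
SWAP    → [0, 0]
SWAP    → [0, 0]
LOAD 1  → [0, 0, 12]
SWAP    → [0, 12, 0]
NEG     → [0, 12, 0]
SWAP    → [0, 0, 12]
ROT     → [0, 12, 0]

[0, 12, 0]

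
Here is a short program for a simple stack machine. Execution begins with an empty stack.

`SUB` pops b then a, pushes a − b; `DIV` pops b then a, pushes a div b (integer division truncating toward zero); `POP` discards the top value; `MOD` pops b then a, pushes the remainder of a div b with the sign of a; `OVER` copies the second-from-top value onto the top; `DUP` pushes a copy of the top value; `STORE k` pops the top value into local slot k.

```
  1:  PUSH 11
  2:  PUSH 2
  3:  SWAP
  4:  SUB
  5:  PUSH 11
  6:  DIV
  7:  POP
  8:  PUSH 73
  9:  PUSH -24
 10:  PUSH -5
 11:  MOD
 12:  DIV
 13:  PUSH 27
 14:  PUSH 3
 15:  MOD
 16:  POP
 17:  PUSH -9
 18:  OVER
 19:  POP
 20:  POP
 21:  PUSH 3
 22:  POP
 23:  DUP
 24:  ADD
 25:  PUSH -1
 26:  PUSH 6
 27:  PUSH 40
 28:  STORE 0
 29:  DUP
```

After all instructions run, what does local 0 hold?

40

PUSH 11  → 11
PUSH 2   → 11 2
SWAP     → 2 11
SUB      → -9
PUSH 11  → -9 11
DIV      → 0
POP      → (empty)
PUSH 73  → 73
PUSH -24 → 73 -24
PUSH -5  → 73 -24 -5
MOD      → 73 -4
DIV      → -18
PUSH 27  → -18 27
PUSH 3   → -18 27 3
MOD      → -18 0
POP      → -18
PUSH -9  → -18 -9
OVER     → -18 -9 -18
POP      → -18 -9
POP      → -18
PUSH 3   → -18 3
POP      → -18
DUP      → -18 -18
ADD      → -36
PUSH -1  → -36 -1
PUSH 6   → -36 -1 6
PUSH 40  → -36 -1 6 40
STORE 0  → -36 -1 6
DUP      → -36 -1 6 6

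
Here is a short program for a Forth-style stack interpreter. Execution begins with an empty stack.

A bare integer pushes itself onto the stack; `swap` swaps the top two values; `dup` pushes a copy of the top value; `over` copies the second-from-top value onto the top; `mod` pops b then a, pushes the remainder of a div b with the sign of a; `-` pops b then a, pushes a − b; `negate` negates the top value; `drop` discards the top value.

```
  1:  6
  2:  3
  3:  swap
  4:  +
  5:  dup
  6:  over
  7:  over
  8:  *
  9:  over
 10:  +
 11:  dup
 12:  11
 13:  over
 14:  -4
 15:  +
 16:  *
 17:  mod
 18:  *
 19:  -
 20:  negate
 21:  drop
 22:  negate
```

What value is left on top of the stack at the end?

-9

6      : 6
3      : 6 3
swap   : 3 6
+      : 9
dup    : 9 9
over   : 9 9 9
over   : 9 9 9 9
*      : 9 9 81
over   : 9 9 81 9
+      : 9 9 90
dup    : 9 9 90 90
11     : 9 9 90 90 11
over   : 9 9 90 90 11 90
-4     : 9 9 90 90 11 90 -4
+      : 9 9 90 90 11 86
*      : 9 9 90 90 946
mod    : 9 9 90 90
*      : 9 9 8100
-      : 9 -8091
negate : 9 8091
drop   : 9
negate : -9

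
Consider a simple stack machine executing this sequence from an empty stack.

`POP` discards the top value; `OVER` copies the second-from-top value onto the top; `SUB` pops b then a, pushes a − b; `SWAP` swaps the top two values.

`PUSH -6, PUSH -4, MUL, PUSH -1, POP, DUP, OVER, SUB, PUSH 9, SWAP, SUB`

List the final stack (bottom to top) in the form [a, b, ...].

PUSH -6  [-6]
PUSH -4  [-6, -4]
MUL      [24]
PUSH -1  [24, -1]
POP      [24]
DUP      [24, 24]
OVER     [24, 24, 24]
SUB      [24, 0]
PUSH 9   [24, 0, 9]
SWAP     [24, 9, 0]
SUB      [24, 9]

[24, 9]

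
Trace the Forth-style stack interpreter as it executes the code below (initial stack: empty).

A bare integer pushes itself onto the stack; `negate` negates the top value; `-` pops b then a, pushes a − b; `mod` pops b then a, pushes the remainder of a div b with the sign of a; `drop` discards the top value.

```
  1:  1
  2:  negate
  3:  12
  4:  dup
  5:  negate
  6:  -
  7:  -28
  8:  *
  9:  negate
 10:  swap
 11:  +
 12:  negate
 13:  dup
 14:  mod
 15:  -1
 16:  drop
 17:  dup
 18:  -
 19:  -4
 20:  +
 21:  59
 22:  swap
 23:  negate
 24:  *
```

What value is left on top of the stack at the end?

236

1      → [1]
negate → [-1]
12     → [-1, 12]
dup    → [-1, 12, 12]
negate → [-1, 12, -12]
-      → [-1, 24]
-28    → [-1, 24, -28]
*      → [-1, -672]
negate → [-1, 672]
swap   → [672, -1]
+      → [671]
negate → [-671]
dup    → [-671, -671]
mod    → [0]
-1     → [0, -1]
drop   → [0]
dup    → [0, 0]
-      → [0]
-4     → [0, -4]
+      → [-4]
59     → [-4, 59]
swap   → [59, -4]
negate → [59, 4]
*      → [236]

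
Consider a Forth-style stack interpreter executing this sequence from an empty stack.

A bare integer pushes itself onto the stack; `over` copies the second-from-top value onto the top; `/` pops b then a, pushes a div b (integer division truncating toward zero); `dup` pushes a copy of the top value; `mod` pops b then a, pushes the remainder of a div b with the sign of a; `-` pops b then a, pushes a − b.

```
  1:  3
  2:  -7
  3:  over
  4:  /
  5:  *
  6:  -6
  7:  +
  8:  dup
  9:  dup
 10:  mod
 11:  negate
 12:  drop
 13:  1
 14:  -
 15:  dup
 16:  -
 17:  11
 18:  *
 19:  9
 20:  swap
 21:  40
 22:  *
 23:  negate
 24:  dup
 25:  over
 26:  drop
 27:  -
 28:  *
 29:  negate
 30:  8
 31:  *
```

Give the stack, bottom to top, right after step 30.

[0, 8]

3       [3]
-7      [3, -7]
over    [3, -7, 3]
/       [3, -2]
*       [-6]
-6      [-6, -6]
+       [-12]
dup     [-12, -12]
dup     [-12, -12, -12]
mod     [-12, 0]
negate  [-12, 0]
drop    [-12]
1       [-12, 1]
-       [-13]
dup     [-13, -13]
-       [0]
11      [0, 11]
*       [0]
9       [0, 9]
swap    [9, 0]
40      [9, 0, 40]
*       [9, 0]
negate  [9, 0]
dup     [9, 0, 0]
over    [9, 0, 0, 0]
drop    [9, 0, 0]
-       [9, 0]
*       [0]
negate  [0]
8       [0, 8]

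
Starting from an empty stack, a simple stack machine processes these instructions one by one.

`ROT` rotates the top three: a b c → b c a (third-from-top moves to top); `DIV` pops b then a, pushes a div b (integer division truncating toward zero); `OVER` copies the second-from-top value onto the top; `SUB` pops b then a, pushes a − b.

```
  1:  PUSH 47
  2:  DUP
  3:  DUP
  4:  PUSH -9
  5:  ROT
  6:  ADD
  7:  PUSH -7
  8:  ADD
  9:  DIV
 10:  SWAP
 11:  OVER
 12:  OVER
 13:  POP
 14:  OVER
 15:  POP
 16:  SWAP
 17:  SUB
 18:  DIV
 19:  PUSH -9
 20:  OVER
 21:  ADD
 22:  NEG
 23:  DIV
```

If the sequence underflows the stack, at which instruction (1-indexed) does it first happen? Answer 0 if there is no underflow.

0

PUSH 47 : 47
DUP     : 47 47
DUP     : 47 47 47
PUSH -9 : 47 47 47 -9
ROT     : 47 47 -9 47
ADD     : 47 47 38
PUSH -7 : 47 47 38 -7
ADD     : 47 47 31
DIV     : 47 1
SWAP    : 1 47
OVER    : 1 47 1
OVER    : 1 47 1 47
POP     : 1 47 1
OVER    : 1 47 1 47
POP     : 1 47 1
SWAP    : 1 1 47
SUB     : 1 -46
DIV     : 0
PUSH -9 : 0 -9
OVER    : 0 -9 0
ADD     : 0 -9
NEG     : 0 9
DIV     : 0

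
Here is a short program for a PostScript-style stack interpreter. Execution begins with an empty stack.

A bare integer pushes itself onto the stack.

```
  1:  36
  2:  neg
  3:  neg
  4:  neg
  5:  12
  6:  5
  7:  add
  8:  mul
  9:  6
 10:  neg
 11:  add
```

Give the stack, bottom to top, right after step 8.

[-612]

36  : 36
neg : -36
neg : 36
neg : -36
12  : -36 12
5   : -36 12 5
add : -36 17
mul : -612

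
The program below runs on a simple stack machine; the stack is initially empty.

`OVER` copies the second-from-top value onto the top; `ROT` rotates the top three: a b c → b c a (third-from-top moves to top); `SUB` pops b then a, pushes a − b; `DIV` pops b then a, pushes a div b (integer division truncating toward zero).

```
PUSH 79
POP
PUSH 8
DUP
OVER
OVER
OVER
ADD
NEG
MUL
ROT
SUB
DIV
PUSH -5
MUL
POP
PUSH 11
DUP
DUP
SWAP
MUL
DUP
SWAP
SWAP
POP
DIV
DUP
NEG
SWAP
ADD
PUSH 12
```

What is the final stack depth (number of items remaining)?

PUSH 79 → 79
POP     → (empty)
PUSH 8  → 8
DUP     → 8 8
OVER    → 8 8 8
OVER    → 8 8 8 8
OVER    → 8 8 8 8 8
ADD     → 8 8 8 16
NEG     → 8 8 8 -16
MUL     → 8 8 -128
ROT     → 8 -128 8
SUB     → 8 -136
DIV     → 0
PUSH -5 → 0 -5
MUL     → 0
POP     → (empty)
PUSH 11 → 11
DUP     → 11 11
DUP     → 11 11 11
SWAP    → 11 11 11
MUL     → 11 121
DUP     → 11 121 121
SWAP    → 11 121 121
SWAP    → 11 121 121
POP     → 11 121
DIV     → 0
DUP     → 0 0
NEG     → 0 0
SWAP    → 0 0
ADD     → 0
PUSH 12 → 0 12

2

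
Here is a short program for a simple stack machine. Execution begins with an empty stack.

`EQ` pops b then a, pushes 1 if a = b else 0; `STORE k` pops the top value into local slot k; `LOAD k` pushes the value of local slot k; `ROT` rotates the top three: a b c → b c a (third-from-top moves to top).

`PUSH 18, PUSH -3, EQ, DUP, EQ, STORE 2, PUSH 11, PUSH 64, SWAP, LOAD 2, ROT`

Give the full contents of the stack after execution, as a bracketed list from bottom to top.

PUSH 18  [18]
PUSH -3  [18, -3]
EQ       [0]
DUP      [0, 0]
EQ       [1]
STORE 2  []
PUSH 11  [11]
PUSH 64  [11, 64]
SWAP     [64, 11]
LOAD 2   [64, 11, 1]
ROT      [11, 1, 64]

[11, 1, 64]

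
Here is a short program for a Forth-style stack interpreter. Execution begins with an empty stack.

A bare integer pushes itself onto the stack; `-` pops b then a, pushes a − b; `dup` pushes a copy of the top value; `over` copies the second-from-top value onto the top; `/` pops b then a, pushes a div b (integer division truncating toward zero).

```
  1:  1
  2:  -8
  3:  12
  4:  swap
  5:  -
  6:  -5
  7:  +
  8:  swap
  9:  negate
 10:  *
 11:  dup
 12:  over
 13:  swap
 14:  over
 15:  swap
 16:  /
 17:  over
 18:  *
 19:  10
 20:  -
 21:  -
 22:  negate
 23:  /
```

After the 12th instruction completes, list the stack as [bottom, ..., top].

[-15, -15, -15]

1       1
-8      1 -8
12      1 -8 12
swap    1 12 -8
-       1 20
-5      1 20 -5
+       1 15
swap    15 1
negate  15 -1
*       -15
dup     -15 -15
over    -15 -15 -15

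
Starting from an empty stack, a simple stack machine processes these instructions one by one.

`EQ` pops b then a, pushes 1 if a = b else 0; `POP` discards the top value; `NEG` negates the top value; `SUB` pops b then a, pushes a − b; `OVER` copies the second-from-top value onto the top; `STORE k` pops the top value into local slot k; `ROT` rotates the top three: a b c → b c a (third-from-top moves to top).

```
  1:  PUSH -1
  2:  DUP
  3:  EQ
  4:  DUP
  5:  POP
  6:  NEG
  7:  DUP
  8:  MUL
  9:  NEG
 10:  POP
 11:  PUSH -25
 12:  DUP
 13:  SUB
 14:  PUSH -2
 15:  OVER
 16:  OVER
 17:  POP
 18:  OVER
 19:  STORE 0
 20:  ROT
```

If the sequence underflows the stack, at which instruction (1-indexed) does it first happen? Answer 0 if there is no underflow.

PUSH -1  → [-1]
DUP      → [-1, -1]
EQ       → [1]
DUP      → [1, 1]
POP      → [1]
NEG      → [-1]
DUP      → [-1, -1]
MUL      → [1]
NEG      → [-1]
POP      → []
PUSH -25 → [-25]
DUP      → [-25, -25]
SUB      → [0]
PUSH -2  → [0, -2]
OVER     → [0, -2, 0]
OVER     → [0, -2, 0, -2]
POP      → [0, -2, 0]
OVER     → [0, -2, 0, -2]
STORE 0  → [0, -2, 0]
ROT      → [-2, 0, 0]

0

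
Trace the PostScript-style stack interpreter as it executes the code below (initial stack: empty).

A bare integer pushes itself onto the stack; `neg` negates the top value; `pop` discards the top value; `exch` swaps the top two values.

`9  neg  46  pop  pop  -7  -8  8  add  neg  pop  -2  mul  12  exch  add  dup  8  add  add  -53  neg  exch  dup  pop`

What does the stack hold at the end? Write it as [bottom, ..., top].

9    : 9
neg  : -9
46   : -9 46
pop  : -9
pop  : (empty)
-7   : -7
-8   : -7 -8
8    : -7 -8 8
add  : -7 0
neg  : -7 0
pop  : -7
-2   : -7 -2
mul  : 14
12   : 14 12
exch : 12 14
add  : 26
dup  : 26 26
8    : 26 26 8
add  : 26 34
add  : 60
-53  : 60 -53
neg  : 60 53
exch : 53 60
dup  : 53 60 60
pop  : 53 60

[53, 60]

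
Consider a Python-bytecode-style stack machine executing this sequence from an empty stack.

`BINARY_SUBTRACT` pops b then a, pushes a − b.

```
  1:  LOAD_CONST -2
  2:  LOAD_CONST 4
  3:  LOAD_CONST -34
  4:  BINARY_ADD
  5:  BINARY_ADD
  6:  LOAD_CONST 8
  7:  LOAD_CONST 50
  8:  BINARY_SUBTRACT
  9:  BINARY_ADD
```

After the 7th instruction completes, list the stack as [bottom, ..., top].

[-32, 8, 50]

LOAD_CONST -2  : -2
LOAD_CONST 4   : -2 4
LOAD_CONST -34 : -2 4 -34
BINARY_ADD     : -2 -30
BINARY_ADD     : -32
LOAD_CONST 8   : -32 8
LOAD_CONST 50  : -32 8 50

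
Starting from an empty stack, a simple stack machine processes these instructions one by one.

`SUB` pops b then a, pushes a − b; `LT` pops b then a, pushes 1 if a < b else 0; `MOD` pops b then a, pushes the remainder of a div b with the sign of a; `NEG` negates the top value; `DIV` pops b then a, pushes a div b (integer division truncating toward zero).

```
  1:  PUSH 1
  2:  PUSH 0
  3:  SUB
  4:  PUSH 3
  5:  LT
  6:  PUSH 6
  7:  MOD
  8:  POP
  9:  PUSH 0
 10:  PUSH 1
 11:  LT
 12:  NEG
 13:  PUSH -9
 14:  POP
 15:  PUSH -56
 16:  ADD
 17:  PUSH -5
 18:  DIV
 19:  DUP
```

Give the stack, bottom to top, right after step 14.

[-1]

PUSH 1   [1]
PUSH 0   [1, 0]
SUB      [1]
PUSH 3   [1, 3]
LT       [1]
PUSH 6   [1, 6]
MOD      [1]
POP      []
PUSH 0   [0]
PUSH 1   [0, 1]
LT       [1]
NEG      [-1]
PUSH -9  [-1, -9]
POP      [-1]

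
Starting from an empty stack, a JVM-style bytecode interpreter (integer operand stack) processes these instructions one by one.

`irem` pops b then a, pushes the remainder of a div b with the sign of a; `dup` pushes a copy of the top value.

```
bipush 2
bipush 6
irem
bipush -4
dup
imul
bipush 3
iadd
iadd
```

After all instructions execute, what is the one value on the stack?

bipush 2  -> 2
bipush 6  -> 2 6
irem      -> 2
bipush -4 -> 2 -4
dup       -> 2 -4 -4
imul      -> 2 16
bipush 3  -> 2 16 3
iadd      -> 2 19
iadd      -> 21

21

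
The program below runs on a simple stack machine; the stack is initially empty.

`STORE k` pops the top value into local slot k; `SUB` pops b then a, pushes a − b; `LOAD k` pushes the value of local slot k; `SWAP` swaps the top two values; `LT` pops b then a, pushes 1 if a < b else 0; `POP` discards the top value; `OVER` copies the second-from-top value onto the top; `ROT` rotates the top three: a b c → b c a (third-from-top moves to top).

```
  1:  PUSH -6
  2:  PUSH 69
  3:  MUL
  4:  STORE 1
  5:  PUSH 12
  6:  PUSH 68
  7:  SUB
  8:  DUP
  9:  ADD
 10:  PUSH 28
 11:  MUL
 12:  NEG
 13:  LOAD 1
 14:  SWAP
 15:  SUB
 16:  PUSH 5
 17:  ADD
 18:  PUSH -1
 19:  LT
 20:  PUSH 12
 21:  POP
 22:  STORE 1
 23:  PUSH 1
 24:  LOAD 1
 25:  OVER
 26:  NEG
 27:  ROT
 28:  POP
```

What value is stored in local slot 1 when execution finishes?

1

PUSH -6 → -6
PUSH 69 → -6 69
MUL     → -414
STORE 1 → (empty)
PUSH 12 → 12
PUSH 68 → 12 68
SUB     → -56
DUP     → -56 -56
ADD     → -112
PUSH 28 → -112 28
MUL     → -3136
NEG     → 3136
LOAD 1  → 3136 -414
SWAP    → -414 3136
SUB     → -3550
PUSH 5  → -3550 5
ADD     → -3545
PUSH -1 → -3545 -1
LT      → 1
PUSH 12 → 1 12
POP     → 1
STORE 1 → (empty)
PUSH 1  → 1
LOAD 1  → 1 1
OVER    → 1 1 1
NEG     → 1 1 -1
ROT     → 1 -1 1
POP     → 1 -1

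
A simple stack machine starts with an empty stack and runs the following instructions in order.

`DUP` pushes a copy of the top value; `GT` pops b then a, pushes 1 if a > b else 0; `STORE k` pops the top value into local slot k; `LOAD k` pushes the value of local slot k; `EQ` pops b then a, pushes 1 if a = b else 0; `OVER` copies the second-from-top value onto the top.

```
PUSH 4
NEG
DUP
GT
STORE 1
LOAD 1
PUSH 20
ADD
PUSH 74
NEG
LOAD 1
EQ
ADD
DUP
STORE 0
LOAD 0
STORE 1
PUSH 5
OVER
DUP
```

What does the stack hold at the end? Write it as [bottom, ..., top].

[20, 5, 20, 20]

PUSH 4  : [4]
NEG     : [-4]
DUP     : [-4, -4]
GT      : [0]
STORE 1 : []
LOAD 1  : [0]
PUSH 20 : [0, 20]
ADD     : [20]
PUSH 74 : [20, 74]
NEG     : [20, -74]
LOAD 1  : [20, -74, 0]
EQ      : [20, 0]
ADD     : [20]
DUP     : [20, 20]
STORE 0 : [20]
LOAD 0  : [20, 20]
STORE 1 : [20]
PUSH 5  : [20, 5]
OVER    : [20, 5, 20]
DUP     : [20, 5, 20, 20]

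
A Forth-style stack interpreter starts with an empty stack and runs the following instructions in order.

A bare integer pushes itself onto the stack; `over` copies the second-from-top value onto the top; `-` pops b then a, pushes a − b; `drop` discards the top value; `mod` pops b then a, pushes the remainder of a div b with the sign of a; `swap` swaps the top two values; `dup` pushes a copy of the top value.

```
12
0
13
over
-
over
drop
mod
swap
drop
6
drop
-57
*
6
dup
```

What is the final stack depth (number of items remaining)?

3

12   → 12
0    → 12 0
13   → 12 0 13
over → 12 0 13 0
-    → 12 0 13
over → 12 0 13 0
drop → 12 0 13
mod  → 12 0
swap → 0 12
drop → 0
6    → 0 6
drop → 0
-57  → 0 -57
*    → 0
6    → 0 6
dup  → 0 6 6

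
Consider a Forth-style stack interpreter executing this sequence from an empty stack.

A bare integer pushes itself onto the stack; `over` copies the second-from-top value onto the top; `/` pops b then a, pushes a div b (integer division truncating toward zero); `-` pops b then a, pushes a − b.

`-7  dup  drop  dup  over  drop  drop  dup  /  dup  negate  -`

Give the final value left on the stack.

-7      -7
dup     -7 -7
drop    -7
dup     -7 -7
over    -7 -7 -7
drop    -7 -7
drop    -7
dup     -7 -7
/       1
dup     1 1
negate  1 -1
-       2

2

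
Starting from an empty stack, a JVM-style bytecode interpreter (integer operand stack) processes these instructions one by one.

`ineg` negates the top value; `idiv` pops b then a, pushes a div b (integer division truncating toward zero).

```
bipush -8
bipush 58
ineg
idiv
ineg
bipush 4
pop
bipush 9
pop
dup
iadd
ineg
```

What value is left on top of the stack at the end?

0

bipush -8 -> -8
bipush 58 -> -8 58
ineg      -> -8 -58
idiv      -> 0
ineg      -> 0
bipush 4  -> 0 4
pop       -> 0
bipush 9  -> 0 9
pop       -> 0
dup       -> 0 0
iadd      -> 0
ineg      -> 0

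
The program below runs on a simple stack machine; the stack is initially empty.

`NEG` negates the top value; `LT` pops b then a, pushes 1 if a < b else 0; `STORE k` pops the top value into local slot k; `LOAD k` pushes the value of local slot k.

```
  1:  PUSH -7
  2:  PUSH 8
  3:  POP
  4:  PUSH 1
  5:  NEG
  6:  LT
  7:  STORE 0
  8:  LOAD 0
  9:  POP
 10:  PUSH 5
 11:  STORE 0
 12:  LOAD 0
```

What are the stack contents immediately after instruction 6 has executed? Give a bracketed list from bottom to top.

PUSH -7  [-7]
PUSH 8   [-7, 8]
POP      [-7]
PUSH 1   [-7, 1]
NEG      [-7, -1]
LT       [1]

[1]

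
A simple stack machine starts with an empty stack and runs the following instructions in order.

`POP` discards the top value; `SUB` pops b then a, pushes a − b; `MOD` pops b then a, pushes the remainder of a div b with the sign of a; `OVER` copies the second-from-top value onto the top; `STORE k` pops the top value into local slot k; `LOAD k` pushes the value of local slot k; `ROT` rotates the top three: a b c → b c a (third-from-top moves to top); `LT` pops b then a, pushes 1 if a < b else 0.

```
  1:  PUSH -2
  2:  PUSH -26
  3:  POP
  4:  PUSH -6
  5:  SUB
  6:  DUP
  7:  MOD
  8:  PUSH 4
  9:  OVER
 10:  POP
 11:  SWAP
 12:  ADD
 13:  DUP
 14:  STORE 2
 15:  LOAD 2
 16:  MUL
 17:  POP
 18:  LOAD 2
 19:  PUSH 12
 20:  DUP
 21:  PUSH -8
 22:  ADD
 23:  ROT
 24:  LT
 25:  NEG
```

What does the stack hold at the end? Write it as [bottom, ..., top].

[12, 0]

PUSH -2   -2
PUSH -26  -2 -26
POP       -2
PUSH -6   -2 -6
SUB       4
DUP       4 4
MOD       0
PUSH 4    0 4
OVER      0 4 0
POP       0 4
SWAP      4 0
ADD       4
DUP       4 4
STORE 2   4
LOAD 2    4 4
MUL       16
POP       (empty)
LOAD 2    4
PUSH 12   4 12
DUP       4 12 12
PUSH -8   4 12 12 -8
ADD       4 12 4
ROT       12 4 4
LT        12 0
NEG       12 0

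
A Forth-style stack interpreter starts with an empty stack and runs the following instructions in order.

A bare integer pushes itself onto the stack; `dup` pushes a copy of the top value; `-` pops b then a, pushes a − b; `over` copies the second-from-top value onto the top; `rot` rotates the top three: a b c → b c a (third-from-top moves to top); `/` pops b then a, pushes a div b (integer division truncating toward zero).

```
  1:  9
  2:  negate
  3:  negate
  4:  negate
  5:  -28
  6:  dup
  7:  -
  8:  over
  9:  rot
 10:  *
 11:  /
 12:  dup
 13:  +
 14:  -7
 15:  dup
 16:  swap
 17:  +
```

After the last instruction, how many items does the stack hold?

2

9       [9]
negate  [-9]
negate  [9]
negate  [-9]
-28     [-9, -28]
dup     [-9, -28, -28]
-       [-9, 0]
over    [-9, 0, -9]
rot     [0, -9, -9]
*       [0, 81]
/       [0]
dup     [0, 0]
+       [0]
-7      [0, -7]
dup     [0, -7, -7]
swap    [0, -7, -7]
+       [0, -14]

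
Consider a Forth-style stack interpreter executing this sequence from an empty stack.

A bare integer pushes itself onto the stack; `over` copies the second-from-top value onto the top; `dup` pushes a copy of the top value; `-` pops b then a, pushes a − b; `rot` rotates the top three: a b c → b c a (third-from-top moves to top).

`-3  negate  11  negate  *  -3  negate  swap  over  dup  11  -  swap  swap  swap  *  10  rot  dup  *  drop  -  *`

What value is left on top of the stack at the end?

-3     -> [-3]
negate -> [3]
11     -> [3, 11]
negate -> [3, -11]
*      -> [-33]
-3     -> [-33, -3]
negate -> [-33, 3]
swap   -> [3, -33]
over   -> [3, -33, 3]
dup    -> [3, -33, 3, 3]
11     -> [3, -33, 3, 3, 11]
-      -> [3, -33, 3, -8]
swap   -> [3, -33, -8, 3]
swap   -> [3, -33, 3, -8]
swap   -> [3, -33, -8, 3]
*      -> [3, -33, -24]
10     -> [3, -33, -24, 10]
rot    -> [3, -24, 10, -33]
dup    -> [3, -24, 10, -33, -33]
*      -> [3, -24, 10, 1089]
drop   -> [3, -24, 10]
-      -> [3, -34]
*      -> [-102]

-102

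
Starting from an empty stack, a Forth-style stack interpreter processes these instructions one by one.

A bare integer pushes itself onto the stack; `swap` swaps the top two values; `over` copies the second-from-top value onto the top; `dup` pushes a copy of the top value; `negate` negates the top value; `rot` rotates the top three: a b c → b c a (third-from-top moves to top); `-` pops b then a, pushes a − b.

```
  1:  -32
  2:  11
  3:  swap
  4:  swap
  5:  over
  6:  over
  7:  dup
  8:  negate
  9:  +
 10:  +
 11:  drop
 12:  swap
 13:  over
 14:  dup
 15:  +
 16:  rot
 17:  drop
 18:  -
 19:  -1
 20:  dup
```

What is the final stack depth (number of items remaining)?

3

-32     [-32]
11      [-32, 11]
swap    [11, -32]
swap    [-32, 11]
over    [-32, 11, -32]
over    [-32, 11, -32, 11]
dup     [-32, 11, -32, 11, 11]
negate  [-32, 11, -32, 11, -11]
+       [-32, 11, -32, 0]
+       [-32, 11, -32]
drop    [-32, 11]
swap    [11, -32]
over    [11, -32, 11]
dup     [11, -32, 11, 11]
+       [11, -32, 22]
rot     [-32, 22, 11]
drop    [-32, 22]
-       [-54]
-1      [-54, -1]
dup     [-54, -1, -1]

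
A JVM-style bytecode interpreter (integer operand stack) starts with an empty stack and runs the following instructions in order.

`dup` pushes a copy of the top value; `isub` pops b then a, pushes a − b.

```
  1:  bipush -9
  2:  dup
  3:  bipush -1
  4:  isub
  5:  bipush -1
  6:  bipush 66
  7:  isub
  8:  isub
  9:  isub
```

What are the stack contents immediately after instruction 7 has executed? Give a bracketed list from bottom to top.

bipush -9  -9
dup        -9 -9
bipush -1  -9 -9 -1
isub       -9 -8
bipush -1  -9 -8 -1
bipush 66  -9 -8 -1 66
isub       -9 -8 -67

[-9, -8, -67]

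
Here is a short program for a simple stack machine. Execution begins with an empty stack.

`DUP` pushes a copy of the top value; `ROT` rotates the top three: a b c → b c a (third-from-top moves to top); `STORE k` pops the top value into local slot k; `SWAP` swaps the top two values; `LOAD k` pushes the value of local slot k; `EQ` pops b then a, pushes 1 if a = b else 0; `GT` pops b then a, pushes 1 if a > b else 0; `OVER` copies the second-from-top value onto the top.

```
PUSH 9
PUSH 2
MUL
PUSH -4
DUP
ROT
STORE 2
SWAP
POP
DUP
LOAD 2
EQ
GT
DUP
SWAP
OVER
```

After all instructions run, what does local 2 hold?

18

PUSH 9  -> [9]
PUSH 2  -> [9, 2]
MUL     -> [18]
PUSH -4 -> [18, -4]
DUP     -> [18, -4, -4]
ROT     -> [-4, -4, 18]
STORE 2 -> [-4, -4]
SWAP    -> [-4, -4]
POP     -> [-4]
DUP     -> [-4, -4]
LOAD 2  -> [-4, -4, 18]
EQ      -> [-4, 0]
GT      -> [0]
DUP     -> [0, 0]
SWAP    -> [0, 0]
OVER    -> [0, 0, 0]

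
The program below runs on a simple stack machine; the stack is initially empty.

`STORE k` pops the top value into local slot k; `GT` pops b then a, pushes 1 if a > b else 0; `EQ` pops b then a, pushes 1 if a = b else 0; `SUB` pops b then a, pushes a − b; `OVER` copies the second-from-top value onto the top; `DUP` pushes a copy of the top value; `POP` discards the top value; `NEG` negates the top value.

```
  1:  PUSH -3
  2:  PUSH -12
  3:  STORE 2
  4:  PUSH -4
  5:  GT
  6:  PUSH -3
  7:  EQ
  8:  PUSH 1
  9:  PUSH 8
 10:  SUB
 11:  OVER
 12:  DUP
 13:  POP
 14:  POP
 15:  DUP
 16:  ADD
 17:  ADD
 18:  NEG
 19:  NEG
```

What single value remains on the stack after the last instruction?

-14

PUSH -3   -3
PUSH -12  -3 -12
STORE 2   -3
PUSH -4   -3 -4
GT        1
PUSH -3   1 -3
EQ        0
PUSH 1    0 1
PUSH 8    0 1 8
SUB       0 -7
OVER      0 -7 0
DUP       0 -7 0 0
POP       0 -7 0
POP       0 -7
DUP       0 -7 -7
ADD       0 -14
ADD       -14
NEG       14
NEG       -14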